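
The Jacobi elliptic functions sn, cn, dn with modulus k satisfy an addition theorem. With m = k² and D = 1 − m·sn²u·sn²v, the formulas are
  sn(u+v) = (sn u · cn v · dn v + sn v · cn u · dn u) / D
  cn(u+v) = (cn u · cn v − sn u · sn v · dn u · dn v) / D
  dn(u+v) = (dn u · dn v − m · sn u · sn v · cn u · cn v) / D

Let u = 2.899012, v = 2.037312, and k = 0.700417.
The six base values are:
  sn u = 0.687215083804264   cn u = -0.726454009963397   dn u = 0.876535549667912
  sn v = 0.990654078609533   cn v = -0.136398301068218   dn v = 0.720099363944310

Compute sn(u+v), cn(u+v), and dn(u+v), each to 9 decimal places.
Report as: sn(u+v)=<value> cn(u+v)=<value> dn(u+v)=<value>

m = k² = 0.490583973889
D = 1 − m·sn²u·sn²v = 0.7726249606142427
sn(u+v) = (sn u·cn v·dn v + sn v·cn u·dn u)/D = -0.6983101223901608/0.7726249606142427 = -0.9038151211617586
cn(u+v) = (cn u·cn v − sn u·sn v·dn u·dn v)/D = -0.3306241109350599/0.7726249606142427 = -0.427923155203543
dn(u+v) = (dn u·dn v − m·sn u·sn v·cn u·cn v)/D = 0.598099004536129/0.7726249606142427 = 0.7741129720435588

sn(u+v)=-0.903815121 cn(u+v)=-0.427923155 dn(u+v)=0.774112972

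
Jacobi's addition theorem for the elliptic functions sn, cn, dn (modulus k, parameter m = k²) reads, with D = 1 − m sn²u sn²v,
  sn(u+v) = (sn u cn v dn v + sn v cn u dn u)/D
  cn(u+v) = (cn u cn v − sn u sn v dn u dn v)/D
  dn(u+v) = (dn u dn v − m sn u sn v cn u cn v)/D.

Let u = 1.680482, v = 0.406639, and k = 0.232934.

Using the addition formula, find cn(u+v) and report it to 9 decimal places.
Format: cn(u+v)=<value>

cn(u+v)=-0.463338199

sn u = 0.9963644935911961, cn u = -0.08519269869395723, dn u = 0.9726949917302151
sn v = 0.3949844913026995, cn v = 0.9186877878965997, dn v = 0.9957585156815167
m = k² = 0.054258248356
D = 1 − m·sn²u·sn²v = 0.99159645863822
cn(u+v) = (cn u·cn v − sn u·sn v·dn u·dn v)/D = -0.4594445173441602/0.99159645863822 = -0.4633381990644914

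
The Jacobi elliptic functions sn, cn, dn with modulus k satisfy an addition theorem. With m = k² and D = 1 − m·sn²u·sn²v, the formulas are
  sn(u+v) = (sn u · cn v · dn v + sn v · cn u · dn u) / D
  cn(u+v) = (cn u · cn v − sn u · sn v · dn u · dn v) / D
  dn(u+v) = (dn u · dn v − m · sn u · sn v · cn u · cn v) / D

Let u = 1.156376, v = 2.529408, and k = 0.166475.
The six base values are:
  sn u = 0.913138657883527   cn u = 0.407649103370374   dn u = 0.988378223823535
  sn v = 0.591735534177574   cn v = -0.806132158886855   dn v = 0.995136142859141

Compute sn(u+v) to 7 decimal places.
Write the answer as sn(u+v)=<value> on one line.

sn(u+v)=-0.4981438

m = k² = 0.027713925625
D = 1 − m·sn²u·sn²v = 0.9919085416143652
sn(u+v) = (sn u·cn v·dn v + sn v·cn u·dn u)/D = -0.4941130518888314/0.9919085416143652 = -0.4981437614042979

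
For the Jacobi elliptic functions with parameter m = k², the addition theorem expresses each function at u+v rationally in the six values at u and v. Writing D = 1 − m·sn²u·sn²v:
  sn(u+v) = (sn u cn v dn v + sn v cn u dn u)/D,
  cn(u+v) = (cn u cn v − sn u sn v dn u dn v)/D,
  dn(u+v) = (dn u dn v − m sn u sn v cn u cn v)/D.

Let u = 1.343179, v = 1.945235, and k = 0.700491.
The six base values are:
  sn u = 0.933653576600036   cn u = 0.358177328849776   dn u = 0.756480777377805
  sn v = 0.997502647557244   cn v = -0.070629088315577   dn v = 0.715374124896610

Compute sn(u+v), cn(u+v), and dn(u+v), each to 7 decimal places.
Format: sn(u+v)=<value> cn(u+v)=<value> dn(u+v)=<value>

sn(u+v)=0.3884137 cn(u+v)=-0.9214851 dn(u+v)=0.9622746

m = k² = 0.490687641081
D = 1 − m·sn²u·sn²v = 0.5743969180979954
sn(u+v) = (sn u·cn v·dn v + sn v·cn u·dn u)/D = 0.2231036077618235/0.5743969180979954 = 0.3884136574071254
cn(u+v) = (cn u·cn v − sn u·sn v·dn u·dn v)/D = -0.5292982143594797/0.5743969180979954 = -0.9214851223647727
dn(u+v) = (dn u·dn v − m·sn u·sn v·cn u·cn v)/D = 0.5527275407778412/0.5743969180979954 = 0.9622745585197285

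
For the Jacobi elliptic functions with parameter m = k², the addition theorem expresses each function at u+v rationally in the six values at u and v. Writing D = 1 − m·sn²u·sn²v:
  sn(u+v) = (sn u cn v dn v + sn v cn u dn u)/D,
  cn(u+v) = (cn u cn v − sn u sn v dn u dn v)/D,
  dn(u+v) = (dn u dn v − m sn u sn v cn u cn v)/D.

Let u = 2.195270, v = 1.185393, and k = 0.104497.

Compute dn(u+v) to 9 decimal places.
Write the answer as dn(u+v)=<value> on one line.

dn(u+v)=0.999715176

sn u = 0.8155230894011074, cn u = -0.5787245378015982, dn u = 0.9963621831233481
sn v = 0.9257854567413051, cn v = 0.37804931964797, dn v = 0.9953095114469986
m = k² = 0.010919623009
D = 1 − m·sn²u·sn²v = 0.9937755515268785
dn(u+v) = (dn u·dn v − m·sn u·sn v·cn u·cn v)/D = 0.9934925005403222/0.9937755515268785 = 0.9997151761420158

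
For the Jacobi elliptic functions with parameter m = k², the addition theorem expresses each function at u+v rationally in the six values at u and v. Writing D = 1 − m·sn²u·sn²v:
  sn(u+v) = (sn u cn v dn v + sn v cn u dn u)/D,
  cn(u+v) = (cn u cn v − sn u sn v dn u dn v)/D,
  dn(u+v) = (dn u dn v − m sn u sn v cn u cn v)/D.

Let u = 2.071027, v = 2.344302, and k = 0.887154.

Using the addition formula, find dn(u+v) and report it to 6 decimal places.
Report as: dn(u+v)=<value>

sn u = 0.997335588687675, cn u = 0.0729501441877178, dn u = 0.4659894863505853
sn v = 0.998573223550207, cn v = -0.05339959932947428, dn v = 0.4638987440351335
m = k² = 0.787042219716
D = 1 − m·sn²u·sn²v = 0.2193785224677982
dn(u+v) = (dn u·dn v − m·sn u·sn v·cn u·cn v)/D = 0.2192253354466715/0.2193785224677982 = 0.999301722796728

dn(u+v)=0.999302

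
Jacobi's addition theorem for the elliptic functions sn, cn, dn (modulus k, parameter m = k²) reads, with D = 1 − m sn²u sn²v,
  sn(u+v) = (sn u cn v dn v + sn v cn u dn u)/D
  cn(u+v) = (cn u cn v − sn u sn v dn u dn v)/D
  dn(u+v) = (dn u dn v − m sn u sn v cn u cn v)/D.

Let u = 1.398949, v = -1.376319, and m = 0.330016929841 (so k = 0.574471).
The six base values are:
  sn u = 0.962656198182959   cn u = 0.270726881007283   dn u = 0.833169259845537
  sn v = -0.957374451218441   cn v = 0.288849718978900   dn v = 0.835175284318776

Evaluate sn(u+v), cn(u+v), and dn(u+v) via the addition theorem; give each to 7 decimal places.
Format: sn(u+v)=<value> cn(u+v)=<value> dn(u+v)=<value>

m = k² = 0.330016929841
D = 1 − m·sn²u·sn²v = 0.7196876000198246
sn(u+v) = (sn u·cn v·dn v + sn v·cn u·dn u)/D = 0.01628468173416331/0.7196876000198246 = 0.02262743131007778
cn(u+v) = (cn u·cn v − sn u·sn v·dn u·dn v)/D = 0.7195033361723294/0.7196876000198246 = 0.9997439668996796
dn(u+v) = (dn u·dn v − m·sn u·sn v·cn u·cn v)/D = 0.7196267950466586/0.7196876000198246 = 0.9999155119899741

sn(u+v)=0.0226274 cn(u+v)=0.9997440 dn(u+v)=0.9999155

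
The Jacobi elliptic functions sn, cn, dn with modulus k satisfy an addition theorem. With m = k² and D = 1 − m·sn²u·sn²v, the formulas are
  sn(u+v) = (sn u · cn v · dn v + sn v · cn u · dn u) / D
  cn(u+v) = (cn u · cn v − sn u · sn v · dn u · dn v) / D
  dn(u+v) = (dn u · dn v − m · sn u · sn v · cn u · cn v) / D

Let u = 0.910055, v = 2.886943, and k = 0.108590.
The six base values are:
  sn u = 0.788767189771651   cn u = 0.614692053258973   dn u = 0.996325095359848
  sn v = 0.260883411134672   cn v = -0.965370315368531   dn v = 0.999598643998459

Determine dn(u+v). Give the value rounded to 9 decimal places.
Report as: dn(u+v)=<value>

m = k² = 0.0117917881
D = 1 − m·sn²u·sn²v = 0.999500689994221
dn(u+v) = (dn u·dn v − m·sn u·sn v·cn u·cn v)/D = 0.997365094990416/0.999500689994221 = 0.9978633381395491

dn(u+v)=0.997863338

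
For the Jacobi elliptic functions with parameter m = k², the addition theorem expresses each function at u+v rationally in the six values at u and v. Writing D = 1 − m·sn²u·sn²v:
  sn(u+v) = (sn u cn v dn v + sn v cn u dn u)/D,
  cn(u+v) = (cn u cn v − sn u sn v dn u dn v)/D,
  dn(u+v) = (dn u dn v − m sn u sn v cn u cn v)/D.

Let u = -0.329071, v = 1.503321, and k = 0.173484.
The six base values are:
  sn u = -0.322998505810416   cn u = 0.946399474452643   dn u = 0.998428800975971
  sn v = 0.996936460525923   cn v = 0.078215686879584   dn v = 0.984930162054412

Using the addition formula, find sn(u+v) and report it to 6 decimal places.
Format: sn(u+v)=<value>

sn(u+v)=0.920006

m = k² = 0.030096698256
D = 1 − m·sn²u·sn²v = 0.9968792797444296
sn(u+v) = (sn u·cn v·dn v + sn v·cn u·dn u)/D = 0.9171348834129354/0.9968792797444296 = 0.920005964662102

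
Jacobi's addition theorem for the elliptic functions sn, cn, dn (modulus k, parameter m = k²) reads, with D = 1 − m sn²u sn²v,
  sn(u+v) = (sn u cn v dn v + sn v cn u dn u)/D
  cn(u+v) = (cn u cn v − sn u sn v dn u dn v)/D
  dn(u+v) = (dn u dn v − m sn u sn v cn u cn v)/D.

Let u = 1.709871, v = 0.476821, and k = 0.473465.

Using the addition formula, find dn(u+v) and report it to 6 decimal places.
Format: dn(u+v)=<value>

dn(u+v)=0.905314

sn u = 0.9994441863036726, cn u = -0.03333644347841832, dn u = 0.8809540379848197
sn v = 0.4555223825361601, cn v = 0.8902243307215211, dn v = 0.9764654457623367
m = k² = 0.224169106225
D = 1 − m·sn²u·sn²v = 0.9535364600053772
dn(u+v) = (dn u·dn v − m·sn u·sn v·cn u·cn v)/D = 0.8632499226914576/0.9535364600053772 = 0.9053140167147772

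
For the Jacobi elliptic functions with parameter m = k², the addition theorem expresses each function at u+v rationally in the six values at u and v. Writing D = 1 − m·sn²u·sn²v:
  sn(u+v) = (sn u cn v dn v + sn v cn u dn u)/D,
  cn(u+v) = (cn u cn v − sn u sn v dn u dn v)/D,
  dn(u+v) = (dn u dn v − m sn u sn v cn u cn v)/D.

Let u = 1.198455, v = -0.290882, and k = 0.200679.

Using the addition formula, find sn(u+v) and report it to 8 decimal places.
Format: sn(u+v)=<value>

sn(u+v)=0.78538798

sn u = 0.9282948492129057, cn u = 0.3718449581812138, dn u = 0.9824949381015075
sn v = -0.286641704697797, cn v = 0.9580378557906472, dn v = 0.9983441830585223
m = k² = 0.040272061041
D = 1 − m·sn²u·sn²v = 0.9971486239736641
sn(u+v) = (sn u·cn v·dn v + sn v·cn u·dn u)/D = 0.783148546586734/0.9971486239736641 = 0.7853879830529836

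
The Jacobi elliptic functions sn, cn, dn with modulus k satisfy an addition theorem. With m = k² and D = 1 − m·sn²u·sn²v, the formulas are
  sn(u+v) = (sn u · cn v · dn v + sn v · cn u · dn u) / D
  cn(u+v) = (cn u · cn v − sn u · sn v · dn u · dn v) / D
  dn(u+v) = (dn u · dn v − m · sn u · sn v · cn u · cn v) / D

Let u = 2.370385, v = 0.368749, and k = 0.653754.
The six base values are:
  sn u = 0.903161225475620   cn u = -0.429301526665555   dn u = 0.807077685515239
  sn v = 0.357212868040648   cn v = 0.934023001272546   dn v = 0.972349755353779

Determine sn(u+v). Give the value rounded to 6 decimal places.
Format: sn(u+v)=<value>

sn(u+v)=0.728907

m = k² = 0.427394292516
D = 1 − m·sn²u·sn²v = 0.955515012059302
sn(u+v) = (sn u·cn v·dn v + sn v·cn u·dn u)/D = 0.6964813475993662/0.955515012059302 = 0.7289067558429323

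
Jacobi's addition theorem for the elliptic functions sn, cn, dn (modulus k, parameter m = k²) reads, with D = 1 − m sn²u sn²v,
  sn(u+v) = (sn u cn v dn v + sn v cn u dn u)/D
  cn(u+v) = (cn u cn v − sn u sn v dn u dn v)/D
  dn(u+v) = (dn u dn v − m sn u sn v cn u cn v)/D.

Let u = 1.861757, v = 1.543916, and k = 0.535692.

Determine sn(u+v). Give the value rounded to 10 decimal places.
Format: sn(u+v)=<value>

sn(u+v)=0.0070150226

sn u = 0.9913815414235324, cn u = -0.1310062568150888, dn u = 0.8473247156196639
sn v = 0.9905851952883234, cn v = 0.1368976657054249, dn v = 0.8475919425429423
m = k² = 0.286965918864
D = 1 − m·sn²u·sn²v = 0.7232448926113621
sn(u+v) = (sn u·cn v·dn v + sn v·cn u·dn u)/D = 0.005073579295775777/0.7232448926113621 = 0.007015022639782513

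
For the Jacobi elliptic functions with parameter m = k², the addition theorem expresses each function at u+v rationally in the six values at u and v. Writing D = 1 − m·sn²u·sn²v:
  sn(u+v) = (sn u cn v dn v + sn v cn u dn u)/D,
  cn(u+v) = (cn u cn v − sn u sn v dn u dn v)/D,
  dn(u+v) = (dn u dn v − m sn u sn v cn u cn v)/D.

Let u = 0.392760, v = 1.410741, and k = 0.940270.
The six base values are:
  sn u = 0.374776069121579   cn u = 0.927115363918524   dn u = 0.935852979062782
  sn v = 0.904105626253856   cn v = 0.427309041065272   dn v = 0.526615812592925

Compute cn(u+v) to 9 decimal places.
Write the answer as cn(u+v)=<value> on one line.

cn(u+v)=0.255064261

m = k² = 0.8841076729
D = 1 − m·sn²u·sn²v = 0.8984950534330648
cn(u+v) = (cn u·cn v − sn u·sn v·dn u·dn v)/D = 0.2291739767536165/0.8984950534330648 = 0.2550642609305019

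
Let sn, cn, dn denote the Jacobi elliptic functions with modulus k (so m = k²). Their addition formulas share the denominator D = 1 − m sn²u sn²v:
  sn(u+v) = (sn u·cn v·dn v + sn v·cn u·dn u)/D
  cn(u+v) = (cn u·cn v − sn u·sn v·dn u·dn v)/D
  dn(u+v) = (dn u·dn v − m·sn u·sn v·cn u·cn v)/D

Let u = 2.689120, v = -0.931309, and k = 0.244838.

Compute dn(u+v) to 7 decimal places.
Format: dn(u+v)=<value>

sn u = 0.4794388313375692, cn u = -0.8775752999063191, dn u = 0.9930865008957071
sn v = -0.7983405519072957, cn v = 0.6022062463810505, dn v = 0.9807108564856209
m = k² = 0.059945646244
D = 1 − m·sn²u·sn²v = 0.9912178583345652
dn(u+v) = (dn u·dn v − m·sn u·sn v·cn u·cn v)/D = 0.9618049606374857/0.9912178583345652 = 0.9703265054702517

dn(u+v)=0.9703265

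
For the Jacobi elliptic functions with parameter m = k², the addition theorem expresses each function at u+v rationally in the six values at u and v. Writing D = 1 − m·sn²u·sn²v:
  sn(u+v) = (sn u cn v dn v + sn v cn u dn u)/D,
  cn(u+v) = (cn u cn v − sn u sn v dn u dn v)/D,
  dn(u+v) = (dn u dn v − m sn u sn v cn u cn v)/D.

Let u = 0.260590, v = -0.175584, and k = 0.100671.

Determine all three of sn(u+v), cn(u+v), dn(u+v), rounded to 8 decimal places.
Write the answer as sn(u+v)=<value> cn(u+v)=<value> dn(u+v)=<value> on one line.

sn(u+v)=0.08490263 cn(u+v)=0.99638925 dn(u+v)=0.99996347

sn u = 0.257622186554761, cn u = 0.9662457290952151, dn u = 0.9996636291585203
sn v = -0.1746742407340382, cn v = 0.9846262791658504, dn v = 0.999845378431369
m = k² = 0.010134650241
D = 1 − m·sn²u·sn²v = 0.9999794773698993
sn(u+v) = (sn u·cn v·dn v + sn v·cn u·dn u)/D = 0.08490088641345346/0.9999794773698993 = 0.08490262883869969
cn(u+v) = (cn u·cn v − sn u·sn v·dn u·dn v)/D = 0.9963688045333348/0.9999794773698993 = 0.9963892530614117
dn(u+v) = (dn u·dn v − m·sn u·sn v·cn u·cn v)/D = 0.9999429498602851/0.9999794773698993 = 0.9999634717407299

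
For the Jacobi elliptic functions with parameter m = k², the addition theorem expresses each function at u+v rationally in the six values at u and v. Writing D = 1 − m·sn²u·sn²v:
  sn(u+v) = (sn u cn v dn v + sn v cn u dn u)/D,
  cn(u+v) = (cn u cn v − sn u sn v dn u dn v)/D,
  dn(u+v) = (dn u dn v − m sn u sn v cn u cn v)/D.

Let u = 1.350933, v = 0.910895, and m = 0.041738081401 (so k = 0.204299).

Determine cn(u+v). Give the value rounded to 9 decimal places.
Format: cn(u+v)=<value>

cn(u+v)=-0.614646682

sn u = 0.9732663654975376, cn u = 0.2296793020522605, dn u = 0.9800325046404913
sn v = 0.7873180586519413, cn v = 0.6165470578313859, dn v = 0.9869791420997319
m = k² = 0.041738081401
D = 1 − m·sn²u·sn²v = 0.9754926508653909
cn(u+v) = (cn u·cn v − sn u·sn v·dn u·dn v)/D = -0.5995833215291691/0.9754926508653909 = -0.6146466823684007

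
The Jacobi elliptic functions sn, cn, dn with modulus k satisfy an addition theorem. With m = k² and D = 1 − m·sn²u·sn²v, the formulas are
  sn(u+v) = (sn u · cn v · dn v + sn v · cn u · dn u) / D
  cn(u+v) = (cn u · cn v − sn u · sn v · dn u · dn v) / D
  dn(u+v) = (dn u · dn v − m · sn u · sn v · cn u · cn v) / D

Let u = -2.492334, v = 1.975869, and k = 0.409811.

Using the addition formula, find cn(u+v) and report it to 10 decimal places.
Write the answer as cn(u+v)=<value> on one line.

cn(u+v)=0.8713663676

sn u = -0.7053553250090935, cn u = -0.708853909830027, dn u = 0.9573102661183603
sn v = 0.9542036816568512, cn v = -0.299157707426218, dn v = 0.9203723393929796
m = k² = 0.167945055721
D = 1 − m·sn²u·sn²v = 0.923920912098483
cn(u+v) = (cn u·cn v − sn u·sn v·dn u·dn v)/D = 0.8050736091635893/0.923920912098483 = 0.8713663676418383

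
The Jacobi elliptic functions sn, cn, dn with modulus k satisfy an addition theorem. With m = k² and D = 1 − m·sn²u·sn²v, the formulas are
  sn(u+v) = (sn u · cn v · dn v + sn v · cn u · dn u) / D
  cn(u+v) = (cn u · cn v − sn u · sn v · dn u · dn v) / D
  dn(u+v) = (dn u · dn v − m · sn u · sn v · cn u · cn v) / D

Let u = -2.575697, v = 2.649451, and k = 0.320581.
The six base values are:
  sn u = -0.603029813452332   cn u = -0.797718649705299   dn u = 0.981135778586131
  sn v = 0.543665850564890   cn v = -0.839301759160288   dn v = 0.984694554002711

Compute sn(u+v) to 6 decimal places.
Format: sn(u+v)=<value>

sn(u+v)=0.073680

m = k² = 0.102772177561
D = 1 − m·sn²u·sn²v = 0.9889536897892375
sn(u+v) = (sn u·cn v·dn v + sn v·cn u·dn u)/D = 0.0728664109960485/0.9889536897892375 = 0.07368030651827342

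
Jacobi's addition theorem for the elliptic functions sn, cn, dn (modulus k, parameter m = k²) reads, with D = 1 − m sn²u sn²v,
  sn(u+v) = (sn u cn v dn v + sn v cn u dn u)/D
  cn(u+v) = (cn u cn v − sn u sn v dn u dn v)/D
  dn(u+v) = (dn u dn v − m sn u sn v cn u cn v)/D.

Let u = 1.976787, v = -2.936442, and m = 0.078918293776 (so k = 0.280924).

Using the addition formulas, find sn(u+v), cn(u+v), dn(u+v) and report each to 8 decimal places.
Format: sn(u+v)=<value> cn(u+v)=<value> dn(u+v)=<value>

sn(u+v)=-0.81341791 cn(u+v)=0.58167972 dn(u+v)=0.97354189

sn u = 0.93619855492109, cn u = -0.3514715717716909, dn u = 0.9647956580874272
sn v = -0.2665288019276342, cn v = -0.9638269542521728, dn v = 0.9971929771292721
m = k² = 0.078918293776
D = 1 − m·sn²u·sn²v = 0.9950863760691413
sn(u+v) = (sn u·cn v·dn v + sn v·cn u·dn u)/D = -0.8094210819239508/0.9950863760691413 = -0.8134179116403761
cn(u+v) = (cn u·cn v − sn u·sn v·dn u·dn v)/D = 0.5788215683399136/0.9950863760691413 = 0.58167972375063
dn(u+v) = (dn u·dn v − m·sn u·sn v·cn u·cn v)/D = 0.9687582723002854/0.9950863760691413 = 0.9735418910337624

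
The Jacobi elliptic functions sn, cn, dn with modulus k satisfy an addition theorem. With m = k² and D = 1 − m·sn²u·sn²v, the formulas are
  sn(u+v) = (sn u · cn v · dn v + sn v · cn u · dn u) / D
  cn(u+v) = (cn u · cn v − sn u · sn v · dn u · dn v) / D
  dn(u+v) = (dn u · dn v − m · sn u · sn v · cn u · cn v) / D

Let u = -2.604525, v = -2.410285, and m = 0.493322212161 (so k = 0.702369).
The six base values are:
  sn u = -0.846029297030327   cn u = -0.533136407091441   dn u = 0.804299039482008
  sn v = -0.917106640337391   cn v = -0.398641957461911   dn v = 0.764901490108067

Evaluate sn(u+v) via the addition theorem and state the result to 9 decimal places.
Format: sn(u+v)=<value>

sn(u+v)=0.926343449

m = k² = 0.493322212161
D = 1 − m·sn²u·sn²v = 0.7030104617712383
sn(u+v) = (sn u·cn v·dn v + sn v·cn u·dn u)/D = 0.6512291355039675/0.7030104617712383 = 0.9263434485216515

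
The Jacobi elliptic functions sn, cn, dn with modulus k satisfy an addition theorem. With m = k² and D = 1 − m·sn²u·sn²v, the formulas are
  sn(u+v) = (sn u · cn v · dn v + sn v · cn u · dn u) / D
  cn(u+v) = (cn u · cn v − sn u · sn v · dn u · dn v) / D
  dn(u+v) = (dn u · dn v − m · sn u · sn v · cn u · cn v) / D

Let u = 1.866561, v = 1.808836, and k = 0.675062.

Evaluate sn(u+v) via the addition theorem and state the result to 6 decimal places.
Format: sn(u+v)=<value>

sn(u+v)=-0.038852

sn u = 0.9993650778832786, cn u = -0.03562921704652529, dn u = 0.7381529594316046
sn v = 0.9999758012025396, cn v = 0.006956795910396127, dn v = 0.7377759491162583
m = k² = 0.455708703844
D = 1 − m·sn²u·sn²v = 0.5448918184585864
sn(u+v) = (sn u·cn v·dn v + sn v·cn u·dn u)/D = -0.02116987764946676/0.5448918184585864 = -0.03885152416006728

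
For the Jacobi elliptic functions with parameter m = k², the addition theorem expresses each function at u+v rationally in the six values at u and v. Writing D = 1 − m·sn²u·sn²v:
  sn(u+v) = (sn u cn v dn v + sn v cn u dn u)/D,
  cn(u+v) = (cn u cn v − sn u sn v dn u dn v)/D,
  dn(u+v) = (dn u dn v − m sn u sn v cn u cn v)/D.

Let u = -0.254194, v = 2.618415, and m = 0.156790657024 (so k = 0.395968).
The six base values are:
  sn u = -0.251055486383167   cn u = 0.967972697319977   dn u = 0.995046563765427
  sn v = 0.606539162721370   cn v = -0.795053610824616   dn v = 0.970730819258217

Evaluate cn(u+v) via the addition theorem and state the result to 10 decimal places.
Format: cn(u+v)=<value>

cn(u+v)=-0.6247758162

m = k² = 0.156790657024
D = 1 − m·sn²u·sn²v = 0.9963643898436752
cn(u+v) = (cn u·cn v − sn u·sn v·dn u·dn v)/D = -0.6225043748591254/0.9963643898436752 = -0.6247758161617894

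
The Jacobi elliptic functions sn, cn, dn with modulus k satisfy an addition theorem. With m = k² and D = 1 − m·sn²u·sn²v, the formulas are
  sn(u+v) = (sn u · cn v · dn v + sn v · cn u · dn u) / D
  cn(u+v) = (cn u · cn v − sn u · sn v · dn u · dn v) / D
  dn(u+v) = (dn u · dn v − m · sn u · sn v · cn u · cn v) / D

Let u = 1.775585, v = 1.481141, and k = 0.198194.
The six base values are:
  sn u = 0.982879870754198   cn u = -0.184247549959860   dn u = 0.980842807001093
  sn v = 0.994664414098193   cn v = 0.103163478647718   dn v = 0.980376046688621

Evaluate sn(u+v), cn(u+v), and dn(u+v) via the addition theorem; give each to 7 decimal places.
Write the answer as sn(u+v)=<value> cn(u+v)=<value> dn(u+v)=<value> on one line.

m = k² = 0.039280861636
D = 1 − m·sn²u·sn²v = 0.9624564748378035
sn(u+v) = (sn u·cn v·dn v + sn v·cn u·dn u)/D = -0.08034615774117834/0.9624564748378035 = -0.08348030258170226
cn(u+v) = (cn u·cn v − sn u·sn v·dn u·dn v)/D = -0.9590969507267975/0.9624564748378035 = -0.9965094274922177
dn(u+v) = (dn u·dn v − m·sn u·sn v·cn u·cn v)/D = 0.9623247311360189/0.9624564748378035 = 0.999863117236749

sn(u+v)=-0.0834803 cn(u+v)=-0.9965094 dn(u+v)=0.9998631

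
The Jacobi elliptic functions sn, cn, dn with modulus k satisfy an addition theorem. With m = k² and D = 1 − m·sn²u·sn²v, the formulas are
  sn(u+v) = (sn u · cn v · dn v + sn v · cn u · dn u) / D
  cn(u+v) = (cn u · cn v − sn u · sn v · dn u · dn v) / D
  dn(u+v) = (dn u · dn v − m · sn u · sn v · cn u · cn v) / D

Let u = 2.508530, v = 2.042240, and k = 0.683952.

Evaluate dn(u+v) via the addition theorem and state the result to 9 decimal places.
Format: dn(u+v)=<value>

sn u = 0.8708290614791345, cn u = -0.4915859494364844, dn u = 0.8032772575597216
sn v = 0.9876903659863083, cn v = -0.1564216766878312, dn v = 0.7373299359898818
m = k² = 0.467790338304
D = 1 − m·sn²u·sn²v = 0.6539341771142109
dn(u+v) = (dn u·dn v − m·sn u·sn v·cn u·cn v)/D = 0.561341717617259/0.6539341771142109 = 0.858407064904362

dn(u+v)=0.858407065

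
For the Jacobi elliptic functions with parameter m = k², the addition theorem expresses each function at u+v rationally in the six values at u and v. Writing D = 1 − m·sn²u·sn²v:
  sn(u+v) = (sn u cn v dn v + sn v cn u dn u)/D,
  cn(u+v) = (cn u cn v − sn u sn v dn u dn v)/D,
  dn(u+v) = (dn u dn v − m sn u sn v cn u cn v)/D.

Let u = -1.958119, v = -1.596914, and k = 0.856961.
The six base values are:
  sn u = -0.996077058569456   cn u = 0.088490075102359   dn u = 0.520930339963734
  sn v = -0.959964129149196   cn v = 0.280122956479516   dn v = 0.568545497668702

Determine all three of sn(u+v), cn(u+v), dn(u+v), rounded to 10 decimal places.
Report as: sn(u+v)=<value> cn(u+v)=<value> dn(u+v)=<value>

sn(u+v)=-0.6175425957 cn(u+v)=-0.7865374387 dn(u+v)=0.8484909311

m = k² = 0.734382155521
D = 1 − m·sn²u·sn²v = 0.3285433164388418
sn(u+v) = (sn u·cn v·dn v + sn v·cn u·dn u)/D = -0.2028894924346236/0.3285433164388418 = -0.617542595703332
cn(u+v) = (cn u·cn v − sn u·sn v·dn u·dn v)/D = -0.2584116186169921/0.3285433164388418 = -0.7865374387096847
dn(u+v) = (dn u·dn v − m·sn u·sn v·cn u·cn v)/D = 0.2787660244790958/0.3285433164388418 = 0.8484909311219788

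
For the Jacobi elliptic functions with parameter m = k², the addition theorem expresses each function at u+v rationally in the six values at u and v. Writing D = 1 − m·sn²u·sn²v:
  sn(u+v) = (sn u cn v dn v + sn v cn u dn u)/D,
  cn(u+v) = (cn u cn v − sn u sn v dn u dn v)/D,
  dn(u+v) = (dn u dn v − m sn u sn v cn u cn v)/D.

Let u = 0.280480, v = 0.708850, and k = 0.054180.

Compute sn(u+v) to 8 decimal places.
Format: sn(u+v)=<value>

sn(u+v)=0.83544434

sn u = 0.2768067120161936, cn u = 0.9609256184444164, dn u = 0.9998875328573032
sn v = 0.6508416156202389, cn v = 0.7592135347692619, dn v = 0.9993780811737385
m = k² = 0.0029354724
D = 1 − m·sn²u·sn²v = 0.9999047243624166
sn(u+v) = (sn u·cn v·dn v + sn v·cn u·dn u)/D = 0.8353647465571192/0.9999047243624166 = 0.835444344049664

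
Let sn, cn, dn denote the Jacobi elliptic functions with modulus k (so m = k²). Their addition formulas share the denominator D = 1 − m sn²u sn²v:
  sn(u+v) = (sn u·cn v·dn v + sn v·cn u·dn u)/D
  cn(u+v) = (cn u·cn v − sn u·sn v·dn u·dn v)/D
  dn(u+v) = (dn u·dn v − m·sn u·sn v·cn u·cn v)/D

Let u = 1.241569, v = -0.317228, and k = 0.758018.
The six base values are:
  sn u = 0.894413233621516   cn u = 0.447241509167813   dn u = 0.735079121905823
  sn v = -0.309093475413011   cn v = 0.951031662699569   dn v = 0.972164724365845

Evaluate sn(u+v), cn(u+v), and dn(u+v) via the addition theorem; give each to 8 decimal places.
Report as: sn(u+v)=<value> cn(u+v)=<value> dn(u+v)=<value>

m = k² = 0.574591288324
D = 1 − m·sn²u·sn²v = 0.9560847716519078
sn(u+v) = (sn u·cn v·dn v + sn v·cn u·dn u)/D = 0.7253212726519736/0.9560847716519078 = 0.7586369892690323
cn(u+v) = (cn u·cn v − sn u·sn v·dn u·dn v)/D = 0.6229021929831376/0.9560847716519078 = 0.6515135597305847
dn(u+v) = (dn u·dn v − m·sn u·sn v·cn u·cn v)/D = 0.7821833638445307/0.9560847716519078 = 0.8181108904109904

sn(u+v)=0.75863699 cn(u+v)=0.65151356 dn(u+v)=0.81811089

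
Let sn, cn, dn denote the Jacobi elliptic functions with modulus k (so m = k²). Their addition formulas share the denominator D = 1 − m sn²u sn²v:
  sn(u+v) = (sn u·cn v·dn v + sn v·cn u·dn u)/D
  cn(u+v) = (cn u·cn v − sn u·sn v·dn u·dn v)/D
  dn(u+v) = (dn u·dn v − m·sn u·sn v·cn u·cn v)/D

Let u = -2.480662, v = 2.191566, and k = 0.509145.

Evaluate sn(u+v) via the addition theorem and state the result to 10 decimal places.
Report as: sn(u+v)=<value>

sn(u+v)=-0.2841027115

sn u = -0.7670142908555097, cn u = -0.6416300161490417, dn u = 0.9205938110672176
sn v = 0.9066486281919372, cn v = -0.4218865546538293, dn v = 0.8870800545885716
m = k² = 0.259228631025
D = 1 − m·sn²u·sn²v = 0.8746374275392569
sn(u+v) = (sn u·cn v·dn v + sn v·cn u·dn u)/D = -0.2484868647343851/0.8746374275392569 = -0.2841027114898214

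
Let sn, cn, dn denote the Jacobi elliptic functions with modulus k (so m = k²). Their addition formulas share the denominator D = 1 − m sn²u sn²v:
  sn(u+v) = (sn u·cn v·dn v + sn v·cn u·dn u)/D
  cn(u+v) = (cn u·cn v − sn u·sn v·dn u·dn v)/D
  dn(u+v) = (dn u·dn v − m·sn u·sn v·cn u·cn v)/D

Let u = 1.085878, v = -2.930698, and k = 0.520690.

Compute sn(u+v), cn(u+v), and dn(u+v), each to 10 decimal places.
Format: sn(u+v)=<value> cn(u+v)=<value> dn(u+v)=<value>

sn u = 0.8625810824599522, cn u = 0.5059188434741458, dn u = 0.8934627280311476
sn v = -0.4437098609684244, cn v = -0.8961704967691034, dn v = 0.972945371501534
m = k² = 0.2711180761
D = 1 − m·sn²u·sn²v = 0.9602848238040891
sn(u+v) = (sn u·cn v·dn v + sn v·cn u·dn u)/D = -0.9526715231074096/0.9602848238040891 = -0.9920718306611156
cn(u+v) = (cn u·cn v − sn u·sn v·dn u·dn v)/D = -0.12068103367414/0.9602848238040891 = -0.125672124230884
dn(u+v) = (dn u·dn v − m·sn u·sn v·cn u·cn v)/D = 0.8222437458436807/0.9602848238040891 = 0.8562498598972229

sn(u+v)=-0.9920718307 cn(u+v)=-0.1256721242 dn(u+v)=0.8562498599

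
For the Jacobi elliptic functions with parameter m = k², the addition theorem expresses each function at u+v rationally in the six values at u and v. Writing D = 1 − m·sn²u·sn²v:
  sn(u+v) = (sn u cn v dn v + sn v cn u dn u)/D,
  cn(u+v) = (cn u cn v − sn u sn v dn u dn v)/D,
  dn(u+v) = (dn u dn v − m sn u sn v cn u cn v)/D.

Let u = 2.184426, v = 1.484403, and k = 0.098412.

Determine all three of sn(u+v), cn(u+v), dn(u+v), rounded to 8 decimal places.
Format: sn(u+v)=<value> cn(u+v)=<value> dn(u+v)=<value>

sn u = 0.8212580740807718, cn u = -0.5705568996665815, dn u = 0.9967285793826357
sn v = 0.9959724206320866, cn v = 0.08966012123715884, dn v = 0.9951848746514616
m = k² = 0.009684921744
D = 1 − m·sn²u·sn²v = 0.9935203724145827
sn(u+v) = (sn u·cn v·dn v + sn v·cn u·dn u)/D = -0.4931203813935707/0.9935203724145827 = -0.4963364567906396
cn(u+v) = (cn u·cn v − sn u·sn v·dn u·dn v)/D = -0.8625050839601298/0.9935203724145827 = -0.8681302446410409
dn(u+v) = (dn u·dn v − m·sn u·sn v·cn u·cn v)/D = 0.9923344547860403/0.9935203724145827 = 0.9988063479507117

sn(u+v)=-0.49633646 cn(u+v)=-0.86813024 dn(u+v)=0.99880635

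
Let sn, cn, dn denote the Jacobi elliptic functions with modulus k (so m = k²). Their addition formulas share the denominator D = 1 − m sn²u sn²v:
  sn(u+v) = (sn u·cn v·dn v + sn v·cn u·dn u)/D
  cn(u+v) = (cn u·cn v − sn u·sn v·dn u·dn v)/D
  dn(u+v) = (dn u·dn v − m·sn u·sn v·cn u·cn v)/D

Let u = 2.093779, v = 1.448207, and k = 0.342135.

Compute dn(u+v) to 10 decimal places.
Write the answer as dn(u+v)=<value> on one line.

dn(u+v)=0.9948309902

sn u = 0.9017461200861396, cn u = -0.4322660464454658, dn u = 0.9512182099368831
sn v = 0.986975022592799, cn v = 0.1608735676795409, dn v = 0.9412614387098088
m = k² = 0.117056358225
D = 1 − m·sn²u·sn²v = 0.9072794716996329
dn(u+v) = (dn u·dn v − m·sn u·sn v·cn u·cn v)/D = 0.9025897352249796/0.9072794716996329 = 0.994830990206504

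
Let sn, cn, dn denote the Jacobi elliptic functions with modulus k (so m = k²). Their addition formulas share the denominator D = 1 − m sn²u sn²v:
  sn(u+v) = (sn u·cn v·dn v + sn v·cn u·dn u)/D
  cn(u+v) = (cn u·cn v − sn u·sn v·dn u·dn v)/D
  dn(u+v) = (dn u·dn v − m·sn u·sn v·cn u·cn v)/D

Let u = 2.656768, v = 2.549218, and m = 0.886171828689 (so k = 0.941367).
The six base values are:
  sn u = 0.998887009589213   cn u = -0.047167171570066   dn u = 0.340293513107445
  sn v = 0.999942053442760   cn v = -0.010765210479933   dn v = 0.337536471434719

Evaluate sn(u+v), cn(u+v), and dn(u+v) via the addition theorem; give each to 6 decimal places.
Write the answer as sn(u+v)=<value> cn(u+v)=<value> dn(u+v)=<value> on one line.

m = k² = 0.886171828689
D = 1 − m·sn²u·sn²v = 0.115902144823518
sn(u+v) = (sn u·cn v·dn v + sn v·cn u·dn u)/D = -0.01967935937587807/0.115902144823518 = -0.1697928835212105
cn(u+v) = (cn u·cn v − sn u·sn v·dn u·dn v)/D = -0.1142192190012118/0.115902144823518 = -0.9854797698103968
dn(u+v) = (dn u·dn v − m·sn u·sn v·cn u·cn v)/D = 0.1144120318981201/0.115902144823518 = 0.9871433533204509

sn(u+v)=-0.169793 cn(u+v)=-0.985480 dn(u+v)=0.987143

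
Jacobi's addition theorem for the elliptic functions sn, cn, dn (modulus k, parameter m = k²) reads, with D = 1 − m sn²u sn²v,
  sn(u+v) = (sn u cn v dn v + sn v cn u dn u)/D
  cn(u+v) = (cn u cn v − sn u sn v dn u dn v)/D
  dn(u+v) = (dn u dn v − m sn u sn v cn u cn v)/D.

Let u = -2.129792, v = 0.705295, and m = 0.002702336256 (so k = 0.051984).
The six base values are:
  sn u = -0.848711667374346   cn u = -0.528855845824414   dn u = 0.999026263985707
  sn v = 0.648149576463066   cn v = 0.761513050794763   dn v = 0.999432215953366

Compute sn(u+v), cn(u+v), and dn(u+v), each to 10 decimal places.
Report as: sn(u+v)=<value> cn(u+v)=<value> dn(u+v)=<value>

sn(u+v)=-0.9891908585 cn(u+v)=0.1466337121 dn(u+v)=0.9986770088

m = k² = 0.002702336256
D = 1 − m·sn²u·sn²v = 0.9991822694629164
sn(u+v) = (sn u·cn v·dn v + sn v·cn u·dn u)/D = -0.9883819668898508/0.9991822694629164 = -0.989190858461819
cn(u+v) = (cn u·cn v − sn u·sn v·dn u·dn v)/D = 0.1465138052744993/0.9991822694629164 = 0.146633712138681
dn(u+v) = (dn u·dn v − m·sn u·sn v·cn u·cn v)/D = 0.9978603601002703/0.9991822694629164 = 0.9986770087870388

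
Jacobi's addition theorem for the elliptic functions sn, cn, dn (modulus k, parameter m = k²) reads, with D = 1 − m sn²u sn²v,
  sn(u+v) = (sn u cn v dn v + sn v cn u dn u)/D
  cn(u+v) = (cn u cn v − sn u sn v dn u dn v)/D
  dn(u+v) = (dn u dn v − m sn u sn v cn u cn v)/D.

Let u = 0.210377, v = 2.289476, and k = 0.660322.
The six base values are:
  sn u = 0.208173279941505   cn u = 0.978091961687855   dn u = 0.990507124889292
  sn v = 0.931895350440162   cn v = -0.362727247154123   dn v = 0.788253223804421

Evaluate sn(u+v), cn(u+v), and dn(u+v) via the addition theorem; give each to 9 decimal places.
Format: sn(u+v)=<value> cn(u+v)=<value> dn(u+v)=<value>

m = k² = 0.436025143684
D = 1 − m·sn²u·sn²v = 0.9835904831754581
sn(u+v) = (sn u·cn v·dn v + sn v·cn u·dn u)/D = 0.8433056956287187/0.9835904831754581 = 0.8573748018648583
cn(u+v) = (cn u·cn v − sn u·sn v·dn u·dn v)/D = -0.5062467207928305/0.9835904831754581 = -0.5146925772994934
dn(u+v) = (dn u·dn v − m·sn u·sn v·cn u·cn v)/D = 0.8107802642639717/0.9835904831754581 = 0.8243067395756211

sn(u+v)=0.857374802 cn(u+v)=-0.514692577 dn(u+v)=0.824306740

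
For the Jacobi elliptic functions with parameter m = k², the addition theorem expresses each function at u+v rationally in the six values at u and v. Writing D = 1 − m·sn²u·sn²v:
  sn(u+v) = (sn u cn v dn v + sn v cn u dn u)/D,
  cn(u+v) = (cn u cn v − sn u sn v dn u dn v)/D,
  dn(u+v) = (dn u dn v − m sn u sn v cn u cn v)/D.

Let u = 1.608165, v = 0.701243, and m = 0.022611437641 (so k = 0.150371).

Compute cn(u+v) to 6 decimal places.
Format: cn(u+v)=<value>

cn(u+v)=-0.661356

sn u = 0.9996065713223263, cn u = -0.02804821864616275, dn u = 0.9886386351114779
sn v = 0.6442680592974448, cn v = 0.7647997566481727, dn v = 0.9952961440397114
m = k² = 0.022611437641
D = 1 − m·sn²u·sn²v = 0.99062179800467
cn(u+v) = (cn u·cn v − sn u·sn v·dn u·dn v)/D = -0.6551540375833272/0.99062179800467 = -0.6613563712235602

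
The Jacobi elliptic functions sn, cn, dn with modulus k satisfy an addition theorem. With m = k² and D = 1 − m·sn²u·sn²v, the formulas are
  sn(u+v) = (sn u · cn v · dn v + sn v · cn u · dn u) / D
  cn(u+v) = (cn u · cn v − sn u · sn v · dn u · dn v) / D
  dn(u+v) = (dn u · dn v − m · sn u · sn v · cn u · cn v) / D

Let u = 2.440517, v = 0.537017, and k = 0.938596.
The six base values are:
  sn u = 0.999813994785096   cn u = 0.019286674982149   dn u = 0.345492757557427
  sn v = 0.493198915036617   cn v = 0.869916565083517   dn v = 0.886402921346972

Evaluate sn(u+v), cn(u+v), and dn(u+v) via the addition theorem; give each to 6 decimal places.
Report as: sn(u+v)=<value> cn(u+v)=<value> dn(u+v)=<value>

m = k² = 0.880962451216
D = 1 − m·sn²u·sn²v = 0.7857898496217623
sn(u+v) = (sn u·cn v·dn v + sn v·cn u·dn u)/D = 0.774239541500154/0.7857898496217623 = 0.9853010214790023
cn(u+v) = (cn u·cn v − sn u·sn v·dn u·dn v)/D = -0.1342341988698229/0.7857898496217623 = -0.1708270970087437
dn(u+v) = (dn u·dn v − m·sn u·sn v·cn u·cn v)/D = 0.2989573646763646/0.7857898496217623 = 0.3804546022327304

sn(u+v)=0.985301 cn(u+v)=-0.170827 dn(u+v)=0.380455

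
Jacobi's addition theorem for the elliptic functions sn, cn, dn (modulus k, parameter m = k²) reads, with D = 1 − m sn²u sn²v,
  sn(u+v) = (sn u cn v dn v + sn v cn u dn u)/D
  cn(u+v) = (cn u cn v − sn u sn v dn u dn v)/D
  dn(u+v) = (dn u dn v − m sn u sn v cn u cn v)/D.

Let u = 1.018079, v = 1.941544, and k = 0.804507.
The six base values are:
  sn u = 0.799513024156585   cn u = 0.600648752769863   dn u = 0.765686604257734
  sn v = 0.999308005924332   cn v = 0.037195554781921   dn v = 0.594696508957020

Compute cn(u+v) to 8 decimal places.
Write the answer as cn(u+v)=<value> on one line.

cn(u+v)=-0.58186374

m = k² = 0.647231513049
D = 1 − m·sn²u·sn²v = 0.5868483669728138
cn(u+v) = (cn u·cn v − sn u·sn v·dn u·dn v)/D = -0.3414657850143055/0.5868483669728138 = -0.5818637389684073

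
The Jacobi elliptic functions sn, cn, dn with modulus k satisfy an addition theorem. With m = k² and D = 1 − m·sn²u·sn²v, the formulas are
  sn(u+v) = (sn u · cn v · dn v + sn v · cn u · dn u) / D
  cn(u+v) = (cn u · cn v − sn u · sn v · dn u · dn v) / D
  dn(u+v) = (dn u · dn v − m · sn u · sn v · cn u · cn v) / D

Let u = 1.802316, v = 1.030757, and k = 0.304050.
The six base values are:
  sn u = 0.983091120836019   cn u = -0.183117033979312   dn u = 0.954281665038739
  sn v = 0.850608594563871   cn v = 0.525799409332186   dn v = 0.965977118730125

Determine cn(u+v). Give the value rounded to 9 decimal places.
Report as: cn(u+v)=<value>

cn(u+v)=-0.927057585

m = k² = 0.0924464025
D = 1 − m·sn²u·sn²v = 0.935354679078673
cn(u+v) = (cn u·cn v − sn u·sn v·dn u·dn v)/D = -0.8671276496953387/0.935354679078673 = -0.9270575847757152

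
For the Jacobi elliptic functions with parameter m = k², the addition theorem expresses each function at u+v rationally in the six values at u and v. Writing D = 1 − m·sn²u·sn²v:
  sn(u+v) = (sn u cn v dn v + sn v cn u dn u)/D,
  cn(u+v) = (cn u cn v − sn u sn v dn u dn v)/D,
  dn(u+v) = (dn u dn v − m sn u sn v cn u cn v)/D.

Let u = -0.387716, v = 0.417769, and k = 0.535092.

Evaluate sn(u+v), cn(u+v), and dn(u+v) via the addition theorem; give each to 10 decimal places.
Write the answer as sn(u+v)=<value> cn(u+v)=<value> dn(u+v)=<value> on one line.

sn u = -0.3755797295469703, cn u = 0.926790087750956, dn u = 0.9795974562074205
sn v = 0.4026555774902206, cn v = 0.9153515641085763, dn v = 0.9765131569942027
m = k² = 0.286323448464
D = 1 − m·sn²u·sn²v = 0.9934516988465398
sn(u+v) = (sn u·cn v·dn v + sn v·cn u·dn u)/D = 0.02985042385560535/0.9934516988465398 = 0.03004718185117965
cn(u+v) = (cn u·cn v − sn u·sn v·dn u·dn v)/D = 0.9930031370225961/0.9934516988465398 = 0.9995484814969218
dn(u+v) = (dn u·dn v − m·sn u·sn v·cn u·cn v)/D = 0.9933232857740654/0.9934516988465398 = 0.9998707404973755

sn(u+v)=0.0300471819 cn(u+v)=0.9995484815 dn(u+v)=0.9998707405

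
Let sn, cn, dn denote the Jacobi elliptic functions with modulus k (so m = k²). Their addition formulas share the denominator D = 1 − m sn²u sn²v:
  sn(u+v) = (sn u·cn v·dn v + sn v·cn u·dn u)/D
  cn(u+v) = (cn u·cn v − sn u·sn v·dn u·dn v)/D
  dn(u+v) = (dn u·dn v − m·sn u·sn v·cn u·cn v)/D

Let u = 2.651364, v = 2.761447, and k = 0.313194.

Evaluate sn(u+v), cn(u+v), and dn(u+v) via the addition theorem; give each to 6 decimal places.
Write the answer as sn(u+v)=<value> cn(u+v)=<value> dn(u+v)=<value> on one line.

sn(u+v)=-0.851602 cn(u+v)=0.524188 dn(u+v)=0.963775

sn u = 0.5387670867641307, cn u = -0.8424547621206089, dn u = 0.9856608333840908
sn v = 0.4441351453066238, cn v = -0.8959598052945591, dn v = 0.9902782746667115
m = k² = 0.098090481636
D = 1 − m·sn²u·sn²v = 0.9943835840641628
sn(u+v) = (sn u·cn v·dn v + sn v·cn u·dn u)/D = -0.8468194161709714/0.9943835840641628 = -0.8516023692888419
cn(u+v) = (cn u·cn v − sn u·sn v·dn u·dn v)/D = 0.521244269658809/0.9943835840641628 = 0.5241883293451228
dn(u+v) = (dn u·dn v − m·sn u·sn v·cn u·cn v)/D = 0.9583619991836484/0.9943835840641628 = 0.9637749602288385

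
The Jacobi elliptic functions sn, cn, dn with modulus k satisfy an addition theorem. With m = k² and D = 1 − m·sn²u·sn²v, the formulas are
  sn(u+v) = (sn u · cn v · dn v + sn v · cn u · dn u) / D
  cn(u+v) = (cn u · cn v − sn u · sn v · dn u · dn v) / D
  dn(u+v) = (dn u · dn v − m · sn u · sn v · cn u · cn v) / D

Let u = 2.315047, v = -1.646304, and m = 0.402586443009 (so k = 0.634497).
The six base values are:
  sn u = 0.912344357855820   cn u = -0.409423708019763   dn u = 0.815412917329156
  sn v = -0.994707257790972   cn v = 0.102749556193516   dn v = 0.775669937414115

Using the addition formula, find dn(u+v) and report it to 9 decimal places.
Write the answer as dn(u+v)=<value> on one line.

dn(u+v)=0.923232007

m = k² = 0.402586443009
D = 1 − m·sn²u·sn²v = 0.6684360531108161
dn(u+v) = (dn u·dn v − m·sn u·sn v·cn u·cn v)/D = 0.6171215591336522/0.6684360531108161 = 0.9232320074024243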